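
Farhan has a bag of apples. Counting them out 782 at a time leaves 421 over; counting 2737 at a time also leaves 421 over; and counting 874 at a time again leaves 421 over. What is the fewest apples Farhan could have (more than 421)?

N − 421 must be a common multiple of 782, 2737, and 874.
782 = 2 × 17 × 23
2737 = 7 × 17 × 23
874 = 2 × 19 × 23
LCM(782, 2737, 874) = 2 × 7 × 17 × 19 × 23 = 104006.
Smallest N > 421 is LCM + 421 = 104006 + 421 = 104427.

104427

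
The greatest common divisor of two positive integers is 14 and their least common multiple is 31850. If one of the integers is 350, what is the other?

1274

For two integers, gcd × lcm = product, so the other is (14 × 31850) / 350 = 445900 / 350 = 1274.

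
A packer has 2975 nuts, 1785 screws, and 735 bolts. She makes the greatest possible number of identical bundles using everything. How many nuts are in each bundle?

Number of bundles = gcd(2975, 1785, 735).
2975 = 5^2 × 7 × 17
1785 = 3 × 5 × 7 × 17
735 = 3 × 5 × 7^2
gcd(2975, 1785, 735) = 5 × 7 = 35.
nuts per bundle = 2975 / 35 = 85.

85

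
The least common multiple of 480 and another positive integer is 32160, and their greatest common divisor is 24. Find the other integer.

1608

gcd × lcm = product of the two integers, so the other integer is (24 × 32160) / 480 = 1608.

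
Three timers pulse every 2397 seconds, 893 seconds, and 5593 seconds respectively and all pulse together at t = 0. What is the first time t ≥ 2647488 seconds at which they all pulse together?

Joint pulses occur at multiples of LCM(2397, 893, 5593).
2397 = 3 × 17 × 47
893 = 19 × 47
5593 = 7 × 17 × 47
LCM(2397, 893, 5593) = 3 × 7 × 17 × 19 × 47 = 318801.
Smallest multiple of 318801 that is ≥ 2647488: ⌈2647488/318801⌉ × 318801 = 9 × 318801 = 2869209.

2869209 seconds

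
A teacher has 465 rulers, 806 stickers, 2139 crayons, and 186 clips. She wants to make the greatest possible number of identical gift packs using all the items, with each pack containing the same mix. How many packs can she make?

The pack count must divide each quantity, so the greatest is gcd(465, 806, 2139, 186).
465 = 3 × 5 × 31
806 = 2 × 13 × 31
2139 = 3 × 23 × 31
186 = 2 × 3 × 31
gcd(465, 806, 2139, 186) = 31.

31 packs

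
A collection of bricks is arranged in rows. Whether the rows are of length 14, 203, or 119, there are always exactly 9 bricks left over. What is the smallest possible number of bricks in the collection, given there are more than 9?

N − 9 must be a common multiple of 14, 203, and 119.
14 = 2 × 7
203 = 7 × 29
119 = 7 × 17
LCM(14, 203, 119) = 2 × 7 × 17 × 29 = 6902.
Smallest N > 9 is LCM + 9 = 6902 + 9 = 6911.

6911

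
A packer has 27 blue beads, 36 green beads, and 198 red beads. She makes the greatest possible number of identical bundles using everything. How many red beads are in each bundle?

Number of bundles = gcd(27, 36, 198).
27 = 3^3
36 = 2^2 × 3^2
198 = 2 × 3^2 × 11
gcd(27, 36, 198) = 3^2 = 9.
red beads per bundle = 198 / 9 = 22.

22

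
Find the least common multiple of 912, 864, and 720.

82080

912 = 2^4 × 3 × 19
864 = 2^5 × 3^3
720 = 2^4 × 3^2 × 5
LCM(912, 864, 720) = 2^5 × 3^3 × 5 × 19 = 82080.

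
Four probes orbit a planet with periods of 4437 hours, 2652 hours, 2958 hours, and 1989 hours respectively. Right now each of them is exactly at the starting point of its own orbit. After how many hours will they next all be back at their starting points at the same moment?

230724 hours

They coincide at every common multiple of the periods; the first is the LCM.
4437 = 3^2 × 17 × 29
2652 = 2^2 × 3 × 13 × 17
2958 = 2 × 3 × 17 × 29
1989 = 3^2 × 13 × 17
LCM(4437, 2652, 2958, 1989) = 2^2 × 3^2 × 13 × 17 × 29 = 230724.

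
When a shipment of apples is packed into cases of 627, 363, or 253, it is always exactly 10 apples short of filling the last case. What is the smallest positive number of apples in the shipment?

158621

Being 10 short of a full case of size k means N ≡ −10 (mod k), i.e. N + 10 is a multiple of each size.
627 = 3 × 11 × 19
363 = 3 × 11^2
253 = 11 × 23
LCM(627, 363, 253) = 3 × 11^2 × 19 × 23 = 158631.
Smallest positive N is 158631 − 10 = 158621.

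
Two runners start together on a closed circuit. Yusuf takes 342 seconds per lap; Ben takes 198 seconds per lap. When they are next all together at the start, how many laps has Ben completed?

All finish a whole number of cycles simultaneously at t = LCM of the periods.
342 = 2 × 3^2 × 19
198 = 2 × 3^2 × 11
LCM(342, 198) = 2 × 3^2 × 11 × 19 = 3762.
Laps for period 198: 3762 / 198 = 19.

19 laps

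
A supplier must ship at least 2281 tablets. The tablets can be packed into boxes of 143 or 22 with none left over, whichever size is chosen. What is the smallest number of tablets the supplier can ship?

The number of tablets must be a common multiple of 143 and 22, so a multiple of their LCM.
143 = 11 × 13
22 = 2 × 11
LCM(143, 22) = 2 × 11 × 13 = 286.
Smallest multiple of 286 that is ≥ 2281: ⌈2281/286⌉ × 286 = 8 × 286 = 2288.

2288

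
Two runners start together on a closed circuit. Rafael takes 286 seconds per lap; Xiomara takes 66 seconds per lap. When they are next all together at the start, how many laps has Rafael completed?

The first common completion time is the LCM of the periods.
286 = 2 × 11 × 13
66 = 2 × 3 × 11
LCM(286, 66) = 2 × 3 × 11 × 13 = 858.
Laps for period 286: 858 / 286 = 3.

3 laps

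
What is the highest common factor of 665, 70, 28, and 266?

7

665 = 5 × 7 × 19
70 = 2 × 5 × 7
28 = 2^2 × 7
266 = 2 × 7 × 19
gcd(665, 70, 28, 266) = 7.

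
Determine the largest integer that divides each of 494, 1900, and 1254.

494 = 2 × 13 × 19
1900 = 2^2 × 5^2 × 19
1254 = 2 × 3 × 11 × 19
gcd(494, 1900, 1254) = 2 × 19 = 38.

38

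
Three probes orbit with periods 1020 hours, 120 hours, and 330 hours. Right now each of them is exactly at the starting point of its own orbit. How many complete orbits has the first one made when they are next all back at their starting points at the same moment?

The first common completion time is the LCM of the periods.
1020 = 2^2 × 3 × 5 × 17
120 = 2^3 × 3 × 5
330 = 2 × 3 × 5 × 11
LCM(1020, 120, 330) = 2^3 × 3 × 5 × 11 × 17 = 22440.
Orbits for period 1020: 22440 / 1020 = 22.

22 orbits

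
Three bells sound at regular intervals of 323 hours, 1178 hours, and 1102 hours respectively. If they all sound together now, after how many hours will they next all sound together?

They coincide at every common multiple of the periods; the first is the LCM.
323 = 17 × 19
1178 = 2 × 19 × 31
1102 = 2 × 19 × 29
LCM(323, 1178, 1102) = 2 × 17 × 19 × 29 × 31 = 580754.

580754 hours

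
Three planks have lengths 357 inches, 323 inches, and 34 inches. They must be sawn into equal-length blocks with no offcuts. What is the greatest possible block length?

17 inches

The block length must divide every plank, so the greatest is gcd(357, 323, 34).
357 = 3 × 7 × 17
323 = 17 × 19
34 = 2 × 17
gcd(357, 323, 34) = 17.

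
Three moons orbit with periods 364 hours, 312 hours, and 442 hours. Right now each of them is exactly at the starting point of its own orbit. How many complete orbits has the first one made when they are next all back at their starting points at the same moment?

The first common completion time is the LCM of the periods.
364 = 2^2 × 7 × 13
312 = 2^3 × 3 × 13
442 = 2 × 13 × 17
LCM(364, 312, 442) = 2^3 × 3 × 7 × 13 × 17 = 37128.
Orbits for period 364: 37128 / 364 = 102.

102 orbits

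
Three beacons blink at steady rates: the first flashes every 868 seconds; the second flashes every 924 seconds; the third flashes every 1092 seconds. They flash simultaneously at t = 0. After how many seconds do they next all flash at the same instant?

They coincide at every common multiple of the periods; the first is the LCM.
868 = 2^2 × 7 × 31
924 = 2^2 × 3 × 7 × 11
1092 = 2^2 × 3 × 7 × 13
LCM(868, 924, 1092) = 2^2 × 3 × 7 × 11 × 13 × 31 = 372372.

372372 seconds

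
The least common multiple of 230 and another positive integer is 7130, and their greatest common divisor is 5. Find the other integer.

155

gcd × lcm = product of the two integers, so the other integer is (5 × 7130) / 230 = 155.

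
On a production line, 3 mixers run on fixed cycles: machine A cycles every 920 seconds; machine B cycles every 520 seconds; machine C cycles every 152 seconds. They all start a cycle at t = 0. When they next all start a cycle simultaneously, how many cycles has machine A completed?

247 cycles

They are all back at their starting positions together after one LCM of the periods.
920 = 2^3 × 5 × 23
520 = 2^3 × 5 × 13
152 = 2^3 × 19
LCM(920, 520, 152) = 2^3 × 5 × 13 × 19 × 23 = 227240.
Cycles for period 920: 227240 / 920 = 247.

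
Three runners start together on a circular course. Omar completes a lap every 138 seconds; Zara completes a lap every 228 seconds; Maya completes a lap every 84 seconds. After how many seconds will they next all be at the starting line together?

We need the least common multiple of the intervals.
138 = 2 × 3 × 23
228 = 2^2 × 3 × 19
84 = 2^2 × 3 × 7
LCM(138, 228, 84) = 2^2 × 3 × 7 × 19 × 23 = 36708.

36708 seconds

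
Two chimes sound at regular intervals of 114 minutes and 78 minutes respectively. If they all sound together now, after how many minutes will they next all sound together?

The first simultaneous occurrence is after LCM of the individual periods.
114 = 2 × 3 × 19
78 = 2 × 3 × 13
LCM(114, 78) = 2 × 3 × 13 × 19 = 1482.

1482 minutes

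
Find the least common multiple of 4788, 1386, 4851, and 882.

4788 = 2^2 × 3^2 × 7 × 19
1386 = 2 × 3^2 × 7 × 11
4851 = 3^2 × 7^2 × 11
882 = 2 × 3^2 × 7^2
LCM(4788, 1386, 4851, 882) = 2^2 × 3^2 × 7^2 × 11 × 19 = 368676.

368676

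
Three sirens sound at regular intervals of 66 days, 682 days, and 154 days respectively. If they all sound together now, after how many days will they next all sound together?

We need the least common multiple of the intervals.
66 = 2 × 3 × 11
682 = 2 × 11 × 31
154 = 2 × 7 × 11
LCM(66, 682, 154) = 2 × 3 × 7 × 11 × 31 = 14322.

14322 days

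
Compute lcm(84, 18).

252

84 = 2^2 × 3 × 7
18 = 2 × 3^2
LCM(84, 18) = 2^2 × 3^2 × 7 = 252.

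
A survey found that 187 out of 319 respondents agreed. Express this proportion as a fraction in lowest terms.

17/29

187 = 11 × 17
319 = 11 × 29
gcd(187, 319) = 11.
Divide numerator and denominator by 11: 187/319 = 17/29.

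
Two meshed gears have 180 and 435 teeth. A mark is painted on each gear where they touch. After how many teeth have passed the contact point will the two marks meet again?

5220 teeth

The first simultaneous occurrence is after LCM of the individual periods.
180 = 2^2 × 3^2 × 5
435 = 3 × 5 × 29
LCM(180, 435) = 2^2 × 3^2 × 5 × 29 = 5220.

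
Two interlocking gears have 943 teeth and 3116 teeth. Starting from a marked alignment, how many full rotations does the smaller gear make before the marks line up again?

All finish a whole number of cycles simultaneously at t = LCM of the periods.
943 = 23 × 41
3116 = 2^2 × 19 × 41
LCM(943, 3116) = 2^2 × 19 × 23 × 41 = 71668.
Rotations for period 943: 71668 / 943 = 76.

76 rotations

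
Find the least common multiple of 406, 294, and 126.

25578

406 = 2 × 7 × 29
294 = 2 × 3 × 7^2
126 = 2 × 3^2 × 7
LCM(406, 294, 126) = 2 × 3^2 × 7^2 × 29 = 25578.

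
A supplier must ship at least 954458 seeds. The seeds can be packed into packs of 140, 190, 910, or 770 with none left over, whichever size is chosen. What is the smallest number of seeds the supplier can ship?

1141140

The number of seeds must be a common multiple of 140, 190, 910, and 770, so a multiple of their LCM.
140 = 2^2 × 5 × 7
190 = 2 × 5 × 19
910 = 2 × 5 × 7 × 13
770 = 2 × 5 × 7 × 11
LCM(140, 190, 910, 770) = 2^2 × 5 × 7 × 11 × 13 × 19 = 380380.
Smallest multiple of 380380 that is ≥ 954458: ⌈954458/380380⌉ × 380380 = 3 × 380380 = 1141140.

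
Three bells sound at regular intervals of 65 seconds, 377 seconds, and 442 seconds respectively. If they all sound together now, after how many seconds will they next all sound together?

64090 seconds

We need the least common multiple of the intervals.
65 = 5 × 13
377 = 13 × 29
442 = 2 × 13 × 17
LCM(65, 377, 442) = 2 × 5 × 13 × 17 × 29 = 64090.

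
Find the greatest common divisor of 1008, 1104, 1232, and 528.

16

1008 = 2^4 × 3^2 × 7
1104 = 2^4 × 3 × 23
1232 = 2^4 × 7 × 11
528 = 2^4 × 3 × 11
gcd(1008, 1104, 1232, 528) = 2^4 = 16.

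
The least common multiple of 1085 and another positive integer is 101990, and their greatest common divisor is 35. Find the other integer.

3290

gcd × lcm = product of the two integers, so the other integer is (35 × 101990) / 1085 = 3290.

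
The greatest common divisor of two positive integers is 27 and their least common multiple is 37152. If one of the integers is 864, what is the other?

For two integers, gcd × lcm = product, so the other is (27 × 37152) / 864 = 1003104 / 864 = 1161.

1161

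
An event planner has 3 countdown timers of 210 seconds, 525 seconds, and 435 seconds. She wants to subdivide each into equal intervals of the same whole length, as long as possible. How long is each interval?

15 seconds

The interval must divide each timer length; the longest such is the gcd.
210 = 2 × 3 × 5 × 7
525 = 3 × 5^2 × 7
435 = 3 × 5 × 29
gcd(210, 525, 435) = 3 × 5 = 15.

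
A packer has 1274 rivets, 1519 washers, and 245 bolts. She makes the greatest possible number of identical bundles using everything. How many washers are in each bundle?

Number of bundles = gcd(1274, 1519, 245).
1274 = 2 × 7^2 × 13
1519 = 7^2 × 31
245 = 5 × 7^2
gcd(1274, 1519, 245) = 7^2 = 49.
washers per bundle = 1519 / 49 = 31.

31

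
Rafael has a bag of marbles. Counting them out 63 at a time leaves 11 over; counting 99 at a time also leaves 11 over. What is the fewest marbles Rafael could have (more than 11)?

N − 11 must be a common multiple of 63 and 99.
63 = 3^2 × 7
99 = 3^2 × 11
LCM(63, 99) = 3^2 × 7 × 11 = 693.
Smallest N > 11 is LCM + 11 = 693 + 11 = 704.

704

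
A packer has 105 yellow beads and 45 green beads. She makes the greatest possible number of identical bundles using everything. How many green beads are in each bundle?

Number of bundles = gcd(105, 45).
105 = 3 × 5 × 7
45 = 3^2 × 5
gcd(105, 45) = 3 × 5 = 15.
green beads per bundle = 45 / 15 = 3.

3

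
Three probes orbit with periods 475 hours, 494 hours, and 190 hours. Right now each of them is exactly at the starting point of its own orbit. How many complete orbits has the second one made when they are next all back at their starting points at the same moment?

25 orbits

They are all back at their starting positions together after one LCM of the periods.
475 = 5^2 × 19
494 = 2 × 13 × 19
190 = 2 × 5 × 19
LCM(475, 494, 190) = 2 × 5^2 × 13 × 19 = 12350.
Orbits for period 494: 12350 / 494 = 25.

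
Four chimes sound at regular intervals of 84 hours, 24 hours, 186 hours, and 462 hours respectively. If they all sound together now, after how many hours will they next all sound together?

They coincide at every common multiple of the periods; the first is the LCM.
84 = 2^2 × 3 × 7
24 = 2^3 × 3
186 = 2 × 3 × 31
462 = 2 × 3 × 7 × 11
LCM(84, 24, 186, 462) = 2^3 × 3 × 7 × 11 × 31 = 57288.

57288 hours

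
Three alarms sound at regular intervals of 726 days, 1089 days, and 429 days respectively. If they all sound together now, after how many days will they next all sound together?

28314 days

They coincide at every common multiple of the periods; the first is the LCM.
726 = 2 × 3 × 11^2
1089 = 3^2 × 11^2
429 = 3 × 11 × 13
LCM(726, 1089, 429) = 2 × 3^2 × 11^2 × 13 = 28314.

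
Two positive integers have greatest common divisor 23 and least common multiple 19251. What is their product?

442773

For any two positive integers, gcd × lcm = product = 23 × 19251 = 442773.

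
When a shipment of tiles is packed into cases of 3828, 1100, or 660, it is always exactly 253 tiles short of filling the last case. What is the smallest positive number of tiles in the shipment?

Being 253 short of a full case of size k means N ≡ −253 (mod k), i.e. N + 253 is a multiple of each size.
3828 = 2^2 × 3 × 11 × 29
1100 = 2^2 × 5^2 × 11
660 = 2^2 × 3 × 5 × 11
LCM(3828, 1100, 660) = 2^2 × 3 × 5^2 × 11 × 29 = 95700.
Smallest positive N is 95700 − 253 = 95447.

95447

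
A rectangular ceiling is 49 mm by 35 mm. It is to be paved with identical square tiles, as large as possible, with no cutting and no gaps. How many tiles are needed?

35

Tile side = gcd(49, 35).
49 = 7^2
35 = 5 × 7
gcd(49, 35) = 7.
Tiles: (49/7) × (35/7) = 7 × 5 = 35.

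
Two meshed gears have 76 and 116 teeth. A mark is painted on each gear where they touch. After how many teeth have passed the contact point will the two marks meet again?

We need the least common multiple of the intervals.
76 = 2^2 × 19
116 = 2^2 × 29
LCM(76, 116) = 2^2 × 19 × 29 = 2204.

2204 teeth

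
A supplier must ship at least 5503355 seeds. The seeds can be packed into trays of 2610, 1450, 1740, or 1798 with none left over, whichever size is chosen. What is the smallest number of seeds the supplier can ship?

The number of seeds must be a common multiple of 2610, 1450, 1740, and 1798, so a multiple of their LCM.
2610 = 2 × 3^2 × 5 × 29
1450 = 2 × 5^2 × 29
1740 = 2^2 × 3 × 5 × 29
1798 = 2 × 29 × 31
LCM(2610, 1450, 1740, 1798) = 2^2 × 3^2 × 5^2 × 29 × 31 = 809100.
Smallest multiple of 809100 that is ≥ 5503355: ⌈5503355/809100⌉ × 809100 = 7 × 809100 = 5663700.

5663700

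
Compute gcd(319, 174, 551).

319 = 11 × 29
174 = 2 × 3 × 29
551 = 19 × 29
gcd(319, 174, 551) = 29.

29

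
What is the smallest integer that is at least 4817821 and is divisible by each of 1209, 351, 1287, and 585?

The integer must be a common multiple of 1209, 351, 1287, and 585, so a multiple of their LCM.
1209 = 3 × 13 × 31
351 = 3^3 × 13
1287 = 3^2 × 11 × 13
585 = 3^2 × 5 × 13
LCM(1209, 351, 1287, 585) = 3^3 × 5 × 11 × 13 × 31 = 598455.
Smallest multiple of 598455 that is ≥ 4817821: ⌈4817821/598455⌉ × 598455 = 9 × 598455 = 5386095.

5386095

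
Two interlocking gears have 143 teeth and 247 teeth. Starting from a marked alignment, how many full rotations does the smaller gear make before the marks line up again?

They are all back at their starting positions together after one LCM of the periods.
143 = 11 × 13
247 = 13 × 19
LCM(143, 247) = 11 × 13 × 19 = 2717.
Rotations for period 143: 2717 / 143 = 19.

19 rotations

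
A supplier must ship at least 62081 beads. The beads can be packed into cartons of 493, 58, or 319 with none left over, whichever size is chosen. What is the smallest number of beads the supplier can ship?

The number of beads must be a common multiple of 493, 58, and 319, so a multiple of their LCM.
493 = 17 × 29
58 = 2 × 29
319 = 11 × 29
LCM(493, 58, 319) = 2 × 11 × 17 × 29 = 10846.
Smallest multiple of 10846 that is ≥ 62081: ⌈62081/10846⌉ × 10846 = 6 × 10846 = 65076.

65076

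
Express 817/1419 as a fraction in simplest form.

19/33

817 = 19 × 43
1419 = 3 × 11 × 43
gcd(817, 1419) = 43.
Divide numerator and denominator by 43: 817/1419 = 19/33.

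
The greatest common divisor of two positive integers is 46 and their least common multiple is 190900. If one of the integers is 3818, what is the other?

For two integers, gcd × lcm = product, so the other is (46 × 190900) / 3818 = 8781400 / 3818 = 2300.

2300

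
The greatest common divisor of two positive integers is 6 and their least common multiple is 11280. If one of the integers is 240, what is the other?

For two integers, gcd × lcm = product, so the other is (6 × 11280) / 240 = 67680 / 240 = 282.

282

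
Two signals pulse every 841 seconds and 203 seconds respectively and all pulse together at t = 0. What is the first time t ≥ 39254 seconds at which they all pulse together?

41209 seconds

Joint pulses occur at multiples of LCM(841, 203).
841 = 29^2
203 = 7 × 29
LCM(841, 203) = 7 × 29^2 = 5887.
Smallest multiple of 5887 that is ≥ 39254: ⌈39254/5887⌉ × 5887 = 7 × 5887 = 41209.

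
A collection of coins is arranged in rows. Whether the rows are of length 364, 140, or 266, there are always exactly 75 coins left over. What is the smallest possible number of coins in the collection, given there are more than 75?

N − 75 must be a common multiple of 364, 140, and 266.
364 = 2^2 × 7 × 13
140 = 2^2 × 5 × 7
266 = 2 × 7 × 19
LCM(364, 140, 266) = 2^2 × 5 × 7 × 13 × 19 = 34580.
Smallest N > 75 is LCM + 75 = 34580 + 75 = 34655.

34655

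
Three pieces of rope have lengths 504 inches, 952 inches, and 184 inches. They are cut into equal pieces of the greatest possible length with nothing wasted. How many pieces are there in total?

205

Piece length = gcd(504, 952, 184).
504 = 2^3 × 3^2 × 7
952 = 2^3 × 7 × 17
184 = 2^3 × 23
gcd(504, 952, 184) = 2^3 = 8.
Total pieces = 504/8 + 952/8 + 184/8 = 63 + 119 + 23 = 205.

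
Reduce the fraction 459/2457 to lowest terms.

459 = 3^3 × 17
2457 = 3^3 × 7 × 13
gcd(459, 2457) = 3^3 = 27.
Divide numerator and denominator by 27: 459/2457 = 17/91.

17/91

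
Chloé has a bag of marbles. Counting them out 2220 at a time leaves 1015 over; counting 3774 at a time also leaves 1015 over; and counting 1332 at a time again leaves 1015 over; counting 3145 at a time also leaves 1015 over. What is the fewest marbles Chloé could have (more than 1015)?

N − 1015 must be a common multiple of 2220, 3774, 1332, and 3145.
2220 = 2^2 × 3 × 5 × 37
3774 = 2 × 3 × 17 × 37
1332 = 2^2 × 3^2 × 37
3145 = 5 × 17 × 37
LCM(2220, 3774, 1332, 3145) = 2^2 × 3^2 × 5 × 17 × 37 = 113220.
Smallest N > 1015 is LCM + 1015 = 113220 + 1015 = 114235.

114235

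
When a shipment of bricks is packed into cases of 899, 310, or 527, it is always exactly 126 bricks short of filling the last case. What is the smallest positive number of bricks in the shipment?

152704

Being 126 short of a full case of size k means N ≡ −126 (mod k), i.e. N + 126 is a multiple of each size.
899 = 29 × 31
310 = 2 × 5 × 31
527 = 17 × 31
LCM(899, 310, 527) = 2 × 5 × 17 × 29 × 31 = 152830.
Smallest positive N is 152830 − 126 = 152704.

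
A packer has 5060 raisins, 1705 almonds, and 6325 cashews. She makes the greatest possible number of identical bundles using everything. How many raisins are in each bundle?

92

Number of bundles = gcd(5060, 1705, 6325).
5060 = 2^2 × 5 × 11 × 23
1705 = 5 × 11 × 31
6325 = 5^2 × 11 × 23
gcd(5060, 1705, 6325) = 5 × 11 = 55.
raisins per bundle = 5060 / 55 = 92.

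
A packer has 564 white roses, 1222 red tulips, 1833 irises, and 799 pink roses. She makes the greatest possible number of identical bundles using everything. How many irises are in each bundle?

Number of bundles = gcd(564, 1222, 1833, 799).
564 = 2^2 × 3 × 47
1222 = 2 × 13 × 47
1833 = 3 × 13 × 47
799 = 17 × 47
gcd(564, 1222, 1833, 799) = 47.
irises per bundle = 1833 / 47 = 39.

39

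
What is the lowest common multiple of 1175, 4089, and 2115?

306675

1175 = 5^2 × 47
4089 = 3 × 29 × 47
2115 = 3^2 × 5 × 47
LCM(1175, 4089, 2115) = 3^2 × 5^2 × 29 × 47 = 306675.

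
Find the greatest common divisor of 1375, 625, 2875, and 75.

25

1375 = 5^3 × 11
625 = 5^4
2875 = 5^3 × 23
75 = 3 × 5^2
gcd(1375, 625, 2875, 75) = 5^2 = 25.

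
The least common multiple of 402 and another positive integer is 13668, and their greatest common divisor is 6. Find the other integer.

gcd × lcm = product of the two integers, so the other integer is (6 × 13668) / 402 = 204.

204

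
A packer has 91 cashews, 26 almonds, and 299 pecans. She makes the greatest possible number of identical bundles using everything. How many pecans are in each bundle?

23

Number of bundles = gcd(91, 26, 299).
91 = 7 × 13
26 = 2 × 13
299 = 13 × 23
gcd(91, 26, 299) = 13.
pecans per bundle = 299 / 13 = 23.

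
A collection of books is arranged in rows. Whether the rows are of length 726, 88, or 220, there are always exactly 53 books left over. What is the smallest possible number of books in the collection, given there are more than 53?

N − 53 must be a common multiple of 726, 88, and 220.
726 = 2 × 3 × 11^2
88 = 2^3 × 11
220 = 2^2 × 5 × 11
LCM(726, 88, 220) = 2^3 × 3 × 5 × 11^2 = 14520.
Smallest N > 53 is LCM + 53 = 14520 + 53 = 14573.

14573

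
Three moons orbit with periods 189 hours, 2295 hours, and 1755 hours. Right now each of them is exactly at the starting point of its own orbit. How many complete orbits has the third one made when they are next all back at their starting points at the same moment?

They are all back at their starting positions together after one LCM of the periods.
189 = 3^3 × 7
2295 = 3^3 × 5 × 17
1755 = 3^3 × 5 × 13
LCM(189, 2295, 1755) = 3^3 × 5 × 7 × 13 × 17 = 208845.
Orbits for period 1755: 208845 / 1755 = 119.

119 orbits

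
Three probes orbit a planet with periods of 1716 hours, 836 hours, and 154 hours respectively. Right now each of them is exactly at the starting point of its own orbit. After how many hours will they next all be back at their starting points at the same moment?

They coincide at every common multiple of the periods; the first is the LCM.
1716 = 2^2 × 3 × 11 × 13
836 = 2^2 × 11 × 19
154 = 2 × 7 × 11
LCM(1716, 836, 154) = 2^2 × 3 × 7 × 11 × 13 × 19 = 228228.

228228 hours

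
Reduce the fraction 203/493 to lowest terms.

203 = 7 × 29
493 = 17 × 29
gcd(203, 493) = 29.
Divide numerator and denominator by 29: 203/493 = 7/17.

7/17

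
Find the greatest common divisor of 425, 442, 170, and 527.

425 = 5^2 × 17
442 = 2 × 13 × 17
170 = 2 × 5 × 17
527 = 17 × 31
gcd(425, 442, 170, 527) = 17.

17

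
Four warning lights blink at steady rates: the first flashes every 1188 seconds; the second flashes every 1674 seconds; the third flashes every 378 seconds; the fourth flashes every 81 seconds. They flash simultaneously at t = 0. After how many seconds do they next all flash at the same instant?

773388 seconds

They coincide at every common multiple of the periods; the first is the LCM.
1188 = 2^2 × 3^3 × 11
1674 = 2 × 3^3 × 31
378 = 2 × 3^3 × 7
81 = 3^4
LCM(1188, 1674, 378, 81) = 2^2 × 3^4 × 7 × 11 × 31 = 773388.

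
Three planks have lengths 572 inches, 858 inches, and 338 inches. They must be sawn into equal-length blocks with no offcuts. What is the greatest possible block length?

This is the greatest common divisor of 572, 858, and 338.
572 = 2^2 × 11 × 13
858 = 2 × 3 × 11 × 13
338 = 2 × 13^2
gcd(572, 858, 338) = 2 × 13 = 26.

26 inches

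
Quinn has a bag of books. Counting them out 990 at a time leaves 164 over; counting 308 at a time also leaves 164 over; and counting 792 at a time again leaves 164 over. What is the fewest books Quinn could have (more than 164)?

N − 164 must be a common multiple of 990, 308, and 792.
990 = 2 × 3^2 × 5 × 11
308 = 2^2 × 7 × 11
792 = 2^3 × 3^2 × 11
LCM(990, 308, 792) = 2^3 × 3^2 × 5 × 7 × 11 = 27720.
Smallest N > 164 is LCM + 164 = 27720 + 164 = 27884.

27884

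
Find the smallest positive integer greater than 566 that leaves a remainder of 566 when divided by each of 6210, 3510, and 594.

888596

N − 566 must be a common multiple of 6210, 3510, and 594.
6210 = 2 × 3^3 × 5 × 23
3510 = 2 × 3^3 × 5 × 13
594 = 2 × 3^3 × 11
LCM(6210, 3510, 594) = 2 × 3^3 × 5 × 11 × 13 × 23 = 888030.
Smallest N > 566 is LCM + 566 = 888030 + 566 = 888596.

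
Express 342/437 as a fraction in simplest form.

342 = 2 × 3^2 × 19
437 = 19 × 23
gcd(342, 437) = 19.
Divide numerator and denominator by 19: 342/437 = 18/23.

18/23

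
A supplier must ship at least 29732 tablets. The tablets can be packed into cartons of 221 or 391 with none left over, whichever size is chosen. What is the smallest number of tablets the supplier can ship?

30498

The number of tablets must be a common multiple of 221 and 391, so a multiple of their LCM.
221 = 13 × 17
391 = 17 × 23
LCM(221, 391) = 13 × 17 × 23 = 5083.
Smallest multiple of 5083 that is ≥ 29732: ⌈29732/5083⌉ × 5083 = 6 × 5083 = 30498.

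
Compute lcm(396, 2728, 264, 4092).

24552

396 = 2^2 × 3^2 × 11
2728 = 2^3 × 11 × 31
264 = 2^3 × 3 × 11
4092 = 2^2 × 3 × 11 × 31
LCM(396, 2728, 264, 4092) = 2^3 × 3^2 × 11 × 31 = 24552.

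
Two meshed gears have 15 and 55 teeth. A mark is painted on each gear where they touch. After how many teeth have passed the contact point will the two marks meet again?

165 teeth

The first simultaneous occurrence is after LCM of the individual periods.
15 = 3 × 5
55 = 5 × 11
LCM(15, 55) = 3 × 5 × 11 = 165.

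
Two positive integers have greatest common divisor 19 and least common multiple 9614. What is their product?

182666

For any two positive integers, gcd × lcm = product = 19 × 9614 = 182666.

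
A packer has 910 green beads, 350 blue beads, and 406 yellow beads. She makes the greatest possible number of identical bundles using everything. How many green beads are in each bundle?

65

Number of bundles = gcd(910, 350, 406).
910 = 2 × 5 × 7 × 13
350 = 2 × 5^2 × 7
406 = 2 × 7 × 29
gcd(910, 350, 406) = 2 × 7 = 14.
green beads per bundle = 910 / 14 = 65.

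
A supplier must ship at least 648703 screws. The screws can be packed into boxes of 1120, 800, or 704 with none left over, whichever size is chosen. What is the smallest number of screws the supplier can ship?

The number of screws must be a common multiple of 1120, 800, and 704, so a multiple of their LCM.
1120 = 2^5 × 5 × 7
800 = 2^5 × 5^2
704 = 2^6 × 11
LCM(1120, 800, 704) = 2^6 × 5^2 × 7 × 11 = 123200.
Smallest multiple of 123200 that is ≥ 648703: ⌈648703/123200⌉ × 123200 = 6 × 123200 = 739200.

739200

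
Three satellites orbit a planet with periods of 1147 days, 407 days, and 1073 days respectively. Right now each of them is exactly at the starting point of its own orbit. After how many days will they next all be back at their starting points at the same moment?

We need the least common multiple of the intervals.
1147 = 31 × 37
407 = 11 × 37
1073 = 29 × 37
LCM(1147, 407, 1073) = 11 × 29 × 31 × 37 = 365893.

365893 days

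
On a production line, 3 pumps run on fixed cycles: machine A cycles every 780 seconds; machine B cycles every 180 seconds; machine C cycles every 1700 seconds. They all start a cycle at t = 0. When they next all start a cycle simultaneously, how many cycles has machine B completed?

The first common completion time is the LCM of the periods.
780 = 2^2 × 3 × 5 × 13
180 = 2^2 × 3^2 × 5
1700 = 2^2 × 5^2 × 17
LCM(780, 180, 1700) = 2^2 × 3^2 × 5^2 × 13 × 17 = 198900.
Cycles for period 180: 198900 / 180 = 1105.

1105 cycles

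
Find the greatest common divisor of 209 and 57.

19

209 = 11 × 19
57 = 3 × 19
gcd(209, 57) = 19.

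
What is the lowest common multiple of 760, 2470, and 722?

760 = 2^3 × 5 × 19
2470 = 2 × 5 × 13 × 19
722 = 2 × 19^2
LCM(760, 2470, 722) = 2^3 × 5 × 13 × 19^2 = 187720.

187720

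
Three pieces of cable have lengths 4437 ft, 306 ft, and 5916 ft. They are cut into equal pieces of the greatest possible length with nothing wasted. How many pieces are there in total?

209

Piece length = gcd(4437, 306, 5916).
4437 = 3^2 × 17 × 29
306 = 2 × 3^2 × 17
5916 = 2^2 × 3 × 17 × 29
gcd(4437, 306, 5916) = 3 × 17 = 51.
Total pieces = 4437/51 + 306/51 + 5916/51 = 87 + 6 + 116 = 209.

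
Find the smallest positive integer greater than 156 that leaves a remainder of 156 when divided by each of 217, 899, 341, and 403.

N − 156 must be a common multiple of 217, 899, 341, and 403.
217 = 7 × 31
899 = 29 × 31
341 = 11 × 31
403 = 13 × 31
LCM(217, 899, 341, 403) = 7 × 11 × 13 × 29 × 31 = 899899.
Smallest N > 156 is LCM + 156 = 899899 + 156 = 900055.

900055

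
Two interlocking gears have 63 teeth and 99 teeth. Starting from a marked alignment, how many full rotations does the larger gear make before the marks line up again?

7 rotations

The first common completion time is the LCM of the periods.
63 = 3^2 × 7
99 = 3^2 × 11
LCM(63, 99) = 3^2 × 7 × 11 = 693.
Rotations for period 99: 693 / 99 = 7.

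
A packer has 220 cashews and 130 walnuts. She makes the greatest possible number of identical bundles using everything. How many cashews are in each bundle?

Number of bundles = gcd(220, 130).
220 = 2^2 × 5 × 11
130 = 2 × 5 × 13
gcd(220, 130) = 2 × 5 = 10.
cashews per bundle = 220 / 10 = 22.

22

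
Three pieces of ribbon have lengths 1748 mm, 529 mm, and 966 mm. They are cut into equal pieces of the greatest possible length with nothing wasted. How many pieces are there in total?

141

Piece length = gcd(1748, 529, 966).
1748 = 2^2 × 19 × 23
529 = 23^2
966 = 2 × 3 × 7 × 23
gcd(1748, 529, 966) = 23.
Total pieces = 1748/23 + 529/23 + 966/23 = 76 + 23 + 42 = 141.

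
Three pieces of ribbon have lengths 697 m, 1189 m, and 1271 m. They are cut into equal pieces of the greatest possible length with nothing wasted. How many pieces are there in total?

77

Piece length = gcd(697, 1189, 1271).
697 = 17 × 41
1189 = 29 × 41
1271 = 31 × 41
gcd(697, 1189, 1271) = 41.
Total pieces = 697/41 + 1189/41 + 1271/41 = 17 + 29 + 31 = 77.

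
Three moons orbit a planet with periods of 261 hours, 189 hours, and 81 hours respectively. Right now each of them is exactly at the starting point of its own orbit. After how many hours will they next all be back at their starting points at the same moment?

16443 hours

They coincide at every common multiple of the periods; the first is the LCM.
261 = 3^2 × 29
189 = 3^3 × 7
81 = 3^4
LCM(261, 189, 81) = 3^4 × 7 × 29 = 16443.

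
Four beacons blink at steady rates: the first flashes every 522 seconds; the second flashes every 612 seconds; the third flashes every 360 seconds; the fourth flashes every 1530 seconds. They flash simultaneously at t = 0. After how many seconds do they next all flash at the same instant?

177480 seconds

The first simultaneous occurrence is after LCM of the individual periods.
522 = 2 × 3^2 × 29
612 = 2^2 × 3^2 × 17
360 = 2^3 × 3^2 × 5
1530 = 2 × 3^2 × 5 × 17
LCM(522, 612, 360, 1530) = 2^3 × 3^2 × 5 × 17 × 29 = 177480.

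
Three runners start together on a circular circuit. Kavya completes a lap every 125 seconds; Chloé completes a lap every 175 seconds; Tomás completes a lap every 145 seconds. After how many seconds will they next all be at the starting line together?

The first simultaneous occurrence is after LCM of the individual periods.
125 = 5^3
175 = 5^2 × 7
145 = 5 × 29
LCM(125, 175, 145) = 5^3 × 7 × 29 = 25375.

25375 seconds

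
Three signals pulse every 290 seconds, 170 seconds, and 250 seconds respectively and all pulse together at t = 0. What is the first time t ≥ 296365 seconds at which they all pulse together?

369750 seconds

Joint pulses occur at multiples of LCM(290, 170, 250).
290 = 2 × 5 × 29
170 = 2 × 5 × 17
250 = 2 × 5^3
LCM(290, 170, 250) = 2 × 5^3 × 17 × 29 = 123250.
Smallest multiple of 123250 that is ≥ 296365: ⌈296365/123250⌉ × 123250 = 3 × 123250 = 369750.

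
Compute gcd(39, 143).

13

39 = 3 × 13
143 = 11 × 13
gcd(39, 143) = 13.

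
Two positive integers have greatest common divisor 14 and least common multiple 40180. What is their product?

For any two positive integers, gcd × lcm = product = 14 × 40180 = 562520.

562520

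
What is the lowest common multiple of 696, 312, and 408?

696 = 2^3 × 3 × 29
312 = 2^3 × 3 × 13
408 = 2^3 × 3 × 17
LCM(696, 312, 408) = 2^3 × 3 × 13 × 17 × 29 = 153816.

153816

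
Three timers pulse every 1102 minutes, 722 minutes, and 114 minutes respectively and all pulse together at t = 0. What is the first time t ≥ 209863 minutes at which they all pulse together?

251256 minutes

Joint pulses occur at multiples of LCM(1102, 722, 114).
1102 = 2 × 19 × 29
722 = 2 × 19^2
114 = 2 × 3 × 19
LCM(1102, 722, 114) = 2 × 3 × 19^2 × 29 = 62814.
Smallest multiple of 62814 that is ≥ 209863: ⌈209863/62814⌉ × 62814 = 4 × 62814 = 251256.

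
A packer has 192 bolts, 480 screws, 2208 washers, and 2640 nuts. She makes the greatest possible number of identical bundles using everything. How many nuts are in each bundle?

Number of bundles = gcd(192, 480, 2208, 2640).
192 = 2^6 × 3
480 = 2^5 × 3 × 5
2208 = 2^5 × 3 × 23
2640 = 2^4 × 3 × 5 × 11
gcd(192, 480, 2208, 2640) = 2^4 × 3 = 48.
nuts per bundle = 2640 / 48 = 55.

55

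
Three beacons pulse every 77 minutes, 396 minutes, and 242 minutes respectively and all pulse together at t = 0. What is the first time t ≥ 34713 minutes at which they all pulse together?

Joint pulses occur at multiples of LCM(77, 396, 242).
77 = 7 × 11
396 = 2^2 × 3^2 × 11
242 = 2 × 11^2
LCM(77, 396, 242) = 2^2 × 3^2 × 7 × 11^2 = 30492.
Smallest multiple of 30492 that is ≥ 34713: ⌈34713/30492⌉ × 30492 = 2 × 30492 = 60984.

60984 minutes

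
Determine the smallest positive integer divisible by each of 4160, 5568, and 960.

361920

4160 = 2^6 × 5 × 13
5568 = 2^6 × 3 × 29
960 = 2^6 × 3 × 5
LCM(4160, 5568, 960) = 2^6 × 3 × 5 × 13 × 29 = 361920.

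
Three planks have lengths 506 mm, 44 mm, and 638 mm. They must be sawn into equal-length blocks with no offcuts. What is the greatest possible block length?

The block length must divide every plank, so the greatest is gcd(506, 44, 638).
506 = 2 × 11 × 23
44 = 2^2 × 11
638 = 2 × 11 × 29
gcd(506, 44, 638) = 2 × 11 = 22.

22 mm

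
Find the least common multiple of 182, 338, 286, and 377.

754754

182 = 2 × 7 × 13
338 = 2 × 13^2
286 = 2 × 11 × 13
377 = 13 × 29
LCM(182, 338, 286, 377) = 2 × 7 × 11 × 13^2 × 29 = 754754.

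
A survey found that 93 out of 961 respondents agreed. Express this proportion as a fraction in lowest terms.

3/31

93 = 3 × 31
961 = 31^2
gcd(93, 961) = 31.
Divide numerator and denominator by 31: 93/961 = 3/31.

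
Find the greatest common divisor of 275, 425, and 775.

275 = 5^2 × 11
425 = 5^2 × 17
775 = 5^2 × 31
gcd(275, 425, 775) = 5^2 = 25.

25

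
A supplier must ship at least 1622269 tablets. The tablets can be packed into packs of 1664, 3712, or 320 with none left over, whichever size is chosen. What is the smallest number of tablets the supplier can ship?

1688960

The number of tablets must be a common multiple of 1664, 3712, and 320, so a multiple of their LCM.
1664 = 2^7 × 13
3712 = 2^7 × 29
320 = 2^6 × 5
LCM(1664, 3712, 320) = 2^7 × 5 × 13 × 29 = 241280.
Smallest multiple of 241280 that is ≥ 1622269: ⌈1622269/241280⌉ × 241280 = 7 × 241280 = 1688960.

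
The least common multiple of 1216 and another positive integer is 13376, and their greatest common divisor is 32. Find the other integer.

352

gcd × lcm = product of the two integers, so the other integer is (32 × 13376) / 1216 = 352.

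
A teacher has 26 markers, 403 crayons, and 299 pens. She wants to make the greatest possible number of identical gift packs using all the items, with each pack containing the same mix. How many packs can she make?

The pack count must divide each quantity, so the greatest is gcd(26, 403, 299).
26 = 2 × 13
403 = 13 × 31
299 = 13 × 23
gcd(26, 403, 299) = 13.

13 packs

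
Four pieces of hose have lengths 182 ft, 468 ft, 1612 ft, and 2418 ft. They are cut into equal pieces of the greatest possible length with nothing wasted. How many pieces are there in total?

180

Piece length = gcd(182, 468, 1612, 2418).
182 = 2 × 7 × 13
468 = 2^2 × 3^2 × 13
1612 = 2^2 × 13 × 31
2418 = 2 × 3 × 13 × 31
gcd(182, 468, 1612, 2418) = 2 × 13 = 26.
Total pieces = 182/26 + 468/26 + 1612/26 + 2418/26 = 7 + 18 + 62 + 93 = 180.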